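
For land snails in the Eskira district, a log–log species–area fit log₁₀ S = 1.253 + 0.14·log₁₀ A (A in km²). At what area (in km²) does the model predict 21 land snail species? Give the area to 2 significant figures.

3.1 km²

21 = 17.91 × A^0.14  ⇒  A^0.14 = 21/17.91 = 1.173
ln A = ln(1.173) / 0.14 = 0.1594 / 0.14 = 1.1385
A = e^1.1385 ≈ 3.122 km²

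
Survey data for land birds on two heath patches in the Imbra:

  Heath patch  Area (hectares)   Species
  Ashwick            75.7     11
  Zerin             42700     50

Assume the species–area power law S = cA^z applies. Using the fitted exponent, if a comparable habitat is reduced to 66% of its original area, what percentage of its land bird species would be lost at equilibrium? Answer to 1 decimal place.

z = ln(50/11) / ln(42700/75.7) = 1.5141 / 6.3352 = 0.2390
S_new/S_old = (A_new/A_old)^z = 0.66^0.2390 = exp(0.2390 × -0.4155) = 0.9055
Fraction lost = 1 − 0.9055 = 0.09454

9.5%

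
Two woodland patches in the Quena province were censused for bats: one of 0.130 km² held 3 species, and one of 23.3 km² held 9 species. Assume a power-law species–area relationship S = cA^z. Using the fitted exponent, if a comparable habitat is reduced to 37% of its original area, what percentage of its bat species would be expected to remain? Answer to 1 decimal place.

z = ln(9/3) / ln(23.3/0.13) = 1.0986 / 5.1887 = 0.2117
S_new/S_old = (A_new/A_old)^z = 0.37^0.2117 = exp(0.2117 × -0.9943) = 0.8102

81.0%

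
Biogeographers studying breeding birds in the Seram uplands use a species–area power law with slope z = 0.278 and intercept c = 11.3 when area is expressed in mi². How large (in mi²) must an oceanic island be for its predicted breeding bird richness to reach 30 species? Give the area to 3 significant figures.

30 = 11.3 × A^0.278  ⇒  A^0.278 = 30/11.3 = 2.655
ln A = ln(2.655) / 0.278 = 0.9764 / 0.278 = 3.5122
A = e^3.5122 ≈ 33.52 mi²

33.5 mi²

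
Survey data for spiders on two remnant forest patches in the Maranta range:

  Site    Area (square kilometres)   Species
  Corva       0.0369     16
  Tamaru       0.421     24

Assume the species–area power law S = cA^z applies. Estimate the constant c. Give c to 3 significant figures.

z = ln(S₂/S₁) / ln(A₂/A₁) = ln(24/16) / ln(0.421/0.0369) = 0.4055 / 2.4344 = 0.1666
c = S₁ / A₁^z = 16 / 0.0369^0.1666 = 16 / 0.5772 = 27.72

27.7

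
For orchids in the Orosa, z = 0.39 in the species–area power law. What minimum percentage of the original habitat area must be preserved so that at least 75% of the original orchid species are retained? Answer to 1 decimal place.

47.8%

Need (A_new/A_old)^0.39 = 0.75, so A_new/A_old = 0.75^(1/0.39) = 0.75^2.564
ln(A_new/A_old) = ln 0.75 / 0.39 = -0.2877 / 0.39 = -0.7376
A_new/A_old = e^-0.7376 ≈ 0.4782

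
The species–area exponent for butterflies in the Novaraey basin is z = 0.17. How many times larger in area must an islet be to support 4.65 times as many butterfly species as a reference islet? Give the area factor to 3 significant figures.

8440

(A₂/A₁)^0.17 = 4.65, so A₂/A₁ = 4.65^(1/0.17) = 4.65^5.882
ln(A₂/A₁) = ln 4.65 / 0.17 = 1.5369 / 0.17 = 9.0404
A₂/A₁ = e^9.0404 ≈ 8437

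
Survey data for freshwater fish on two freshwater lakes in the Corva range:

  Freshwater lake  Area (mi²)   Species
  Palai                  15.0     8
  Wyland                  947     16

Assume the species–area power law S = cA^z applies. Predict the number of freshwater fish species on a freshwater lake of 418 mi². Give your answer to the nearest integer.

z = ln(16/8) / ln(947/15) = 0.6931 / 4.1452 = 0.1672
c = 8 / 15^0.1672 = 8 / 1.573 = 5.087
S₃ = 5.087 × 418^0.1672 = 5.087 × 2.743 ≈ 13.95

14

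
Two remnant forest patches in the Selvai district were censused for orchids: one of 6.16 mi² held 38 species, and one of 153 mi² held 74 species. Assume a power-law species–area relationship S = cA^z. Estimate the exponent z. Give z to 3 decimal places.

Taking logs: ln S = ln c + z ln A, so z = (ln S₂ − ln S₁)/(ln A₂ − ln A₁).
z = ln(74/38) / ln(153/6.16) = ln(1.947) / ln(24.84) = 0.6665 / 3.2124 = 0.2075

0.207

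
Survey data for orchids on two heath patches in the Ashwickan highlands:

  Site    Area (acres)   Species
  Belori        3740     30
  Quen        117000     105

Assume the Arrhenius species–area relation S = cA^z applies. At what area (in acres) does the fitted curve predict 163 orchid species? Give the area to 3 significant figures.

392000 acres

z = ln(105/30) / ln(117000/3740) = 1.2528 / 3.4431 = 0.3638
c = 30 / 3740^0.3638 = 30 / 19.95 = 1.504
A = (163/1.504)^(1/0.3638) ⇒ ln A = ln(108.4)/0.3638 = 12.8786
A = e^12.8786 ≈ 391854 acres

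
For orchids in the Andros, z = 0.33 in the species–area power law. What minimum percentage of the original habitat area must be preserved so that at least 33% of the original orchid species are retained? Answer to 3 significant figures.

Need (A_new/A_old)^0.33 = 0.33, so A_new/A_old = 0.33^(1/0.33) = 0.33^3.03
ln(A_new/A_old) = ln 0.33 / 0.33 = -1.1087 / 0.33 = -3.3596
A_new/A_old = e^-3.3596 ≈ 0.03475

3.47%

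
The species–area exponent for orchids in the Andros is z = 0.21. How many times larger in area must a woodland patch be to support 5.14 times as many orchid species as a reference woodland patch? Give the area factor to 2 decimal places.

(A₂/A₁)^0.21 = 5.14, so A₂/A₁ = 5.14^(1/0.21) = 5.14^4.762
ln(A₂/A₁) = ln 5.14 / 0.21 = 1.6371 / 0.21 = 7.7955
A₂/A₁ = e^7.7955 ≈ 2430

2429.62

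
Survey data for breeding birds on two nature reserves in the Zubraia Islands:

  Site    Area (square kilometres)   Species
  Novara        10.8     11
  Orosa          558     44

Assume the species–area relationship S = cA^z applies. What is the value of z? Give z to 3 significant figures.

Taking logs: ln S = ln c + z ln A, so z = (ln S₂ − ln S₁)/(ln A₂ − ln A₁).
z = ln(44/11) / ln(558/10.8) = ln(4) / ln(51.67) = 1.3863 / 3.9448 = 0.3514

0.351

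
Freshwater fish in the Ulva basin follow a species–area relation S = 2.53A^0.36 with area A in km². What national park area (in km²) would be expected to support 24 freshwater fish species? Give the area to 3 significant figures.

24 = 2.53 × A^0.36  ⇒  A^0.36 = 24/2.53 = 9.486
ln A = ln(9.486) / 0.36 = 2.2498 / 0.36 = 6.2495
A = e^6.2495 ≈ 517.8 km²

518 km²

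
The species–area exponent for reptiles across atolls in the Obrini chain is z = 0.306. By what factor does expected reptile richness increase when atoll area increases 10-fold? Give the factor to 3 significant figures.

S₂/S₁ = (A₂/A₁)^z = 10^0.306
ln(S₂/S₁) = 0.306 × ln 10 = 0.306 × 2.3026 = 0.7046
S₂/S₁ = e^0.7046 ≈ 2.023

2.02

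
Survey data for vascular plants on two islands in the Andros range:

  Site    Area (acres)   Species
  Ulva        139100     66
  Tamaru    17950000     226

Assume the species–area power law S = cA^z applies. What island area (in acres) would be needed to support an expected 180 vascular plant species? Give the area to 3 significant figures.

7310000 acres

z = ln(226/66) / ln(17950000/139100) = 1.2309 / 4.8602 = 0.2533
c = 66 / 139100^0.2533 = 66 / 20.07 = 3.288
A = (180/3.288)^(1/0.2533) ⇒ ln A = ln(54.74)/0.2533 = 15.8045
A = e^15.8045 ≈ 7308177 acres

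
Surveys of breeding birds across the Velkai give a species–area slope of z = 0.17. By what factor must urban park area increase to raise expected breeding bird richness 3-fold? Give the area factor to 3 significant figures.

(A₂/A₁)^0.17 = 3, so A₂/A₁ = 3^(1/0.17) = 3^5.882
ln(A₂/A₁) = ln 3 / 0.17 = 1.0986 / 0.17 = 6.4624
A₂/A₁ = e^6.4624 ≈ 640.6

641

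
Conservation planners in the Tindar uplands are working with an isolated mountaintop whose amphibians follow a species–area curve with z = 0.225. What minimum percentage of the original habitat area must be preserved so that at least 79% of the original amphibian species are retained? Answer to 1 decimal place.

35.1%

Need (A_new/A_old)^0.225 = 0.79, so A_new/A_old = 0.79^(1/0.225) = 0.79^4.444
ln(A_new/A_old) = ln 0.79 / 0.225 = -0.2357 / 0.225 = -1.0477
A_new/A_old = e^-1.0477 ≈ 0.3508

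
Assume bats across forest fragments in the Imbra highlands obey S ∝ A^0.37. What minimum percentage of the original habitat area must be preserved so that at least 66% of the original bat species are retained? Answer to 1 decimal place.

32.5%

Need (A_new/A_old)^0.37 = 0.66, so A_new/A_old = 0.66^(1/0.37) = 0.66^2.703
ln(A_new/A_old) = ln 0.66 / 0.37 = -0.4155 / 0.37 = -1.1230
A_new/A_old = e^-1.1230 ≈ 0.3253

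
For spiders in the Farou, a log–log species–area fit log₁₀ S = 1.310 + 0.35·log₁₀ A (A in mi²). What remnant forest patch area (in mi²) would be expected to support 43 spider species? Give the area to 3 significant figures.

8.40 mi²

43 = 20.42 × A^0.35  ⇒  A^0.35 = 43/20.42 = 2.106
ln A = ln(2.106) / 0.35 = 0.7448 / 0.35 = 2.1280
A = e^2.1280 ≈ 8.398 mi²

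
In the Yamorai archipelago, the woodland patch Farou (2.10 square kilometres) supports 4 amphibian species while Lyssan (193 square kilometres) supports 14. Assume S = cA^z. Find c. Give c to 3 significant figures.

3.26

z = ln(S₂/S₁) / ln(A₂/A₁) = ln(14/4) / ln(193/2.1) = 1.2528 / 4.5208 = 0.2771
c = S₁ / A₁^z = 4 / 2.1^0.2771 = 4 / 1.228 = 3.257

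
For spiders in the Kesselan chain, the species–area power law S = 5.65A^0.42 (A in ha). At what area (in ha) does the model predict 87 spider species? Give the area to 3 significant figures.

87 = 5.65 × A^0.42  ⇒  A^0.42 = 87/5.65 = 15.4
ln A = ln(15.4) / 0.42 = 2.7343 / 0.42 = 6.5101
A = e^6.5101 ≈ 671.9 ha

672 ha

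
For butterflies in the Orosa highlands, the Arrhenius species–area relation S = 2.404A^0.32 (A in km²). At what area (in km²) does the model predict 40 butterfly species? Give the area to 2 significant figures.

40 = 2.404 × A^0.32  ⇒  A^0.32 = 40/2.404 = 16.64
ln A = ln(16.64) / 0.32 = 2.8117 / 0.32 = 8.7867
A = e^8.7867 ≈ 6547 km²

6500 km²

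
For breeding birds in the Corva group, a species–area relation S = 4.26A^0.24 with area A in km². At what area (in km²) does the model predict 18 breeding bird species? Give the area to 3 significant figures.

405 km²

18 = 4.26 × A^0.24  ⇒  A^0.24 = 18/4.26 = 4.225
ln A = ln(4.225) / 0.24 = 1.4411 / 0.24 = 6.0046
A = e^6.0046 ≈ 405.3 km²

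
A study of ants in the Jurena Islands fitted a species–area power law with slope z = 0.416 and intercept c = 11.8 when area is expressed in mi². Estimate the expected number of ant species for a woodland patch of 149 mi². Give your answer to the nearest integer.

S = 11.8 × 149^0.416
ln S = ln 11.8 + 0.416 × ln 149 = 2.4681 + 0.416 × 5.0039 = 4.5497
S = e^4.5497 ≈ 94.61

95 species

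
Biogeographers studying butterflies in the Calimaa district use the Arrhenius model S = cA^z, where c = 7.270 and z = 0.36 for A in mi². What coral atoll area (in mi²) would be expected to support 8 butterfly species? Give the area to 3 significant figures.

8 = 7.27 × A^0.36  ⇒  A^0.36 = 8/7.27 = 1.1
ln A = ln(1.1) / 0.36 = 0.0957 / 0.36 = 0.2658
A = e^0.2658 ≈ 1.304 mi²

1.30 mi²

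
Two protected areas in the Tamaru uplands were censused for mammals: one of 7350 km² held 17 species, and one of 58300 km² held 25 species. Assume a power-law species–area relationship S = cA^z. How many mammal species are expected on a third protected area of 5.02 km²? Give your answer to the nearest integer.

z = ln(25/17) / ln(58300/7350) = 0.3857 / 2.0709 = 0.1862
c = 17 / 7350^0.1862 = 17 / 5.248 = 3.239
S₃ = 3.239 × 5.02^0.1862 = 3.239 × 1.35 ≈ 4.374

4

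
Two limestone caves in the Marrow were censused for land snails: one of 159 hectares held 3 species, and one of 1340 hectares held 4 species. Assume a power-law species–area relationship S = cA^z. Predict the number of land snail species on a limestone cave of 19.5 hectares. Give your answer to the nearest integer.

z = ln(4/3) / ln(1340/159) = 0.2877 / 2.1315 = 0.1350
c = 3 / 159^0.1350 = 3 / 1.982 = 1.514
S₃ = 1.514 × 19.5^0.1350 = 1.514 × 1.493 ≈ 2.26

2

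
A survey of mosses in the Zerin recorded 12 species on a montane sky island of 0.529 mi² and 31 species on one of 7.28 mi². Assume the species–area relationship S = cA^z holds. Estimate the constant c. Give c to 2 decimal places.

15.11

z = ln(S₂/S₁) / ln(A₂/A₁) = ln(31/12) / ln(7.28/0.529) = 0.9491 / 2.6219 = 0.3620
c = S₁ / A₁^z = 12 / 0.529^0.3620 = 12 / 0.7941 = 15.11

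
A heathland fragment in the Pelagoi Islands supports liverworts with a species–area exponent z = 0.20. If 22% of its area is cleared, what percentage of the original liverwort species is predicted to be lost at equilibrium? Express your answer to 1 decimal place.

4.8%

S_new/S_old = (A_new/A_old)^z = 0.78^0.2
= exp(0.2 × ln 0.78) = exp(0.2 × -0.2485) = exp(-0.0497) ≈ 0.9515
Fraction lost = 1 − 0.9515 = 0.04848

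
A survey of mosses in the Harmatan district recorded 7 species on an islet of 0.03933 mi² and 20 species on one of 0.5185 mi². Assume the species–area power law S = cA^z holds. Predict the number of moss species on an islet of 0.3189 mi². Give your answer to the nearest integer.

16

z = ln(20/7) / ln(0.5185/0.03933) = 1.0498 / 2.5790 = 0.4071
c = 7 / 0.03933^0.4071 = 7 / 0.2679 = 26.13
S₃ = 26.13 × 0.3189^0.4071 = 26.13 × 0.628 ≈ 16.41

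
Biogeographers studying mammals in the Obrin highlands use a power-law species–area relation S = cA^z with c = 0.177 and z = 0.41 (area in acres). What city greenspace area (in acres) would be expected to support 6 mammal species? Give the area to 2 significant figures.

6 = 0.177 × A^0.41  ⇒  A^0.41 = 6/0.177 = 33.9
ln A = ln(33.9) / 0.41 = 3.5234 / 0.41 = 8.5936
A = e^8.5936 ≈ 5397 acres

5400 acres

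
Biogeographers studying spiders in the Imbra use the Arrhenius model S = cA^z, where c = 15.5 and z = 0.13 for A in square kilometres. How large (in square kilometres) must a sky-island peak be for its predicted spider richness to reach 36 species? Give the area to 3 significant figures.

36 = 15.5 × A^0.13  ⇒  A^0.13 = 36/15.5 = 2.323
ln A = ln(2.323) / 0.13 = 0.8427 / 0.13 = 6.4821
A = e^6.4821 ≈ 653.4 square kilometres

653 square kilometres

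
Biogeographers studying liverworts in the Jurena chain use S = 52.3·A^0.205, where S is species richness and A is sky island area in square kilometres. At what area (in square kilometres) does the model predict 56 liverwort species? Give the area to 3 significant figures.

56 = 52.3 × A^0.205  ⇒  A^0.205 = 56/52.3 = 1.071
ln A = ln(1.071) / 0.205 = 0.0684 / 0.205 = 0.3334
A = e^0.3334 ≈ 1.396 square kilometres

1.40 square kilometres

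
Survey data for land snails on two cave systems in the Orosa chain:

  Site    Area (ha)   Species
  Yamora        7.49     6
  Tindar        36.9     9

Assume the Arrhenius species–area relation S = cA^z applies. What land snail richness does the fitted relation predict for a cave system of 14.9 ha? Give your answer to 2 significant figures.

z = ln(9/6) / ln(36.9/7.49) = 0.4055 / 1.5946 = 0.2543
c = 6 / 7.49^0.2543 = 6 / 1.669 = 3.596
S₃ = 3.596 × 14.9^0.2543 = 3.596 × 1.987 ≈ 7.147

7.1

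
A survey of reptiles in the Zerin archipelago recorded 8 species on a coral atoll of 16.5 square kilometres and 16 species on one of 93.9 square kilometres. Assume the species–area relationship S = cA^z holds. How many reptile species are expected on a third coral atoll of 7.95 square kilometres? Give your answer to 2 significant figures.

6.0

z = ln(16/8) / ln(93.9/16.5) = 0.6931 / 1.7389 = 0.3986
c = 8 / 16.5^0.3986 = 8 / 3.057 = 2.617
S₃ = 2.617 × 7.95^0.3986 = 2.617 × 2.285 ≈ 5.98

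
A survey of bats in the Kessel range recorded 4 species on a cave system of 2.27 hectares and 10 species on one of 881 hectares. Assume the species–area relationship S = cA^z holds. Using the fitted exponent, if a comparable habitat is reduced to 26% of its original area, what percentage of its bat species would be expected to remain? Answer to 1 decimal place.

z = ln(10/4) / ln(881/2.27) = 0.9163 / 5.9613 = 0.1537
S_new/S_old = (A_new/A_old)^z = 0.26^0.1537 = exp(0.1537 × -1.3471) = 0.813

81.3%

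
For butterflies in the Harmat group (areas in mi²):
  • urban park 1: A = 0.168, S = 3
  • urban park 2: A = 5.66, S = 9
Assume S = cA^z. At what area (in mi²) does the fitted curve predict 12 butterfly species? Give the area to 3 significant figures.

z = ln(9/3) / ln(5.66/0.168) = 1.0986 / 3.5172 = 0.3124
c = 3 / 0.168^0.3124 = 3 / 0.5728 = 5.237
A = (12/5.237)^(1/0.3124) ⇒ ln A = ln(2.291)/0.3124 = 2.6544
A = e^2.6544 ≈ 14.22 mi²

14.2 mi²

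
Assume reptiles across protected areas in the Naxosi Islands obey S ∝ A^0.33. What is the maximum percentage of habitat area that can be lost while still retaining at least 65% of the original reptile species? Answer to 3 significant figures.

72.9%

Need (A_new/A_old)^0.33 = 0.65, so A_new/A_old = 0.65^(1/0.33) = 0.65^3.03
ln(A_new/A_old) = ln 0.65 / 0.33 = -0.4308 / 0.33 = -1.3054
A_new/A_old = e^-1.3054 ≈ 0.2711
Fraction that can be lost = 1 − 0.2711 = 0.7289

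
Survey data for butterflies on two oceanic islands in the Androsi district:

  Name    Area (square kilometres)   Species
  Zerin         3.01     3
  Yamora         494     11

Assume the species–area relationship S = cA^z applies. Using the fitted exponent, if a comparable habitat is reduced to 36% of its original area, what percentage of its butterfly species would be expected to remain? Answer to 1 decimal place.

z = ln(11/3) / ln(494/3.01) = 1.2993 / 5.1006 = 0.2547
S_new/S_old = (A_new/A_old)^z = 0.36^0.2547 = exp(0.2547 × -1.0217) = 0.7709

77.1%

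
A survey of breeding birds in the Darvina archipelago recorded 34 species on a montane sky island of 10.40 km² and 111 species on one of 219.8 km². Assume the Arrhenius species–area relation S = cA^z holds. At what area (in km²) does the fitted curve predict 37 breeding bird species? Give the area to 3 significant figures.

z = ln(111/34) / ln(219.8/10.4) = 1.1832 / 3.0509 = 0.3878
c = 34 / 10.4^0.3878 = 34 / 2.48 = 13.71
A = (37/13.71)^(1/0.3878) ⇒ ln A = ln(2.699)/0.3878 = 2.5598
A = e^2.5598 ≈ 12.93 km²

12.9 km²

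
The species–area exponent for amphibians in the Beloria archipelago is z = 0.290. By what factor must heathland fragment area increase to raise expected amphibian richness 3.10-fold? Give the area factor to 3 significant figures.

49.5

(A₂/A₁)^0.29 = 3.1, so A₂/A₁ = 3.1^(1/0.29) = 3.1^3.448
ln(A₂/A₁) = ln 3.1 / 0.29 = 1.1314 / 0.29 = 3.9014
A₂/A₁ = e^3.9014 ≈ 49.47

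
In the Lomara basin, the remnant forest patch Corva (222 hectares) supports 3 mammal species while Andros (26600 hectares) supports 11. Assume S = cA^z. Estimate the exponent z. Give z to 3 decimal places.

0.271

Taking logs: ln S = ln c + z ln A, so z = (ln S₂ − ln S₁)/(ln A₂ − ln A₁).
z = ln(11/3) / ln(26600/222) = ln(3.667) / ln(119.8) = 1.2993 / 4.7860 = 0.2715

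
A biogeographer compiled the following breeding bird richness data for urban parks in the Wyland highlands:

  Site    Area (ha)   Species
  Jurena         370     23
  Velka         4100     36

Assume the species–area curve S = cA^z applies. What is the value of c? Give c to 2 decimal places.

z = ln(S₂/S₁) / ln(A₂/A₁) = ln(36/23) / ln(4100/370) = 0.4480 / 2.4052 = 0.1863
c = S₁ / A₁^z = 23 / 370^0.1863 = 23 / 3.009 = 7.644

7.64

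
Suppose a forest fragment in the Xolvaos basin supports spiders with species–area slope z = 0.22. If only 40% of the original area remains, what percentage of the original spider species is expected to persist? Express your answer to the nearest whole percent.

S_new/S_old = (A_new/A_old)^z = 0.4^0.22
= exp(0.22 × ln 0.4) = exp(0.22 × -0.9163) = exp(-0.2016) ≈ 0.8174

82%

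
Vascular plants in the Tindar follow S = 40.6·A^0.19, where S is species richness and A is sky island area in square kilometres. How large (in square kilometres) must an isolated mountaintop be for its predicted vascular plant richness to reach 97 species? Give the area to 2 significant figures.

98 square kilometres

97 = 40.6 × A^0.19  ⇒  A^0.19 = 97/40.6 = 2.389
ln A = ln(2.389) / 0.19 = 0.8709 / 0.19 = 4.5839
A = e^4.5839 ≈ 97.9 square kilometres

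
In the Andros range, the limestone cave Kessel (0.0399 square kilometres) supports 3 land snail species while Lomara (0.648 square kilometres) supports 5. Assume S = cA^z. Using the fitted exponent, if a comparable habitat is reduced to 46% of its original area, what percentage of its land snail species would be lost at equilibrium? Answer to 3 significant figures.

13.3%

z = ln(5/3) / ln(0.648/0.0399) = 0.5108 / 2.7875 = 0.1833
S_new/S_old = (A_new/A_old)^z = 0.46^0.1833 = exp(0.1833 × -0.7765) = 0.8674
Fraction lost = 1 − 0.8674 = 0.1326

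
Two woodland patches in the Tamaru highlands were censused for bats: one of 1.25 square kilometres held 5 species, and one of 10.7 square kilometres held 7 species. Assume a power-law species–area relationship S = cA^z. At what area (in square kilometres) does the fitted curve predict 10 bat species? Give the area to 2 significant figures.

100 square kilometres

z = ln(7/5) / ln(10.7/1.25) = 0.3365 / 2.1471 = 0.1567
c = 5 / 1.25^0.1567 = 5 / 1.036 = 4.828
A = (10/4.828)^(1/0.1567) ⇒ ln A = ln(2.071)/0.1567 = 4.6463
A = e^4.6463 ≈ 104.2 square kilometres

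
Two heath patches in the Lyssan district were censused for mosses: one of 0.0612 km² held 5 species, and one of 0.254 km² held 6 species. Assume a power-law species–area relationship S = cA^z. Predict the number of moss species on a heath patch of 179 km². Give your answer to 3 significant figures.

13.9

z = ln(6/5) / ln(0.254/0.0612) = 0.1823 / 1.4232 = 0.1281
c = 5 / 0.0612^0.1281 = 5 / 0.6992 = 7.151
S₃ = 7.151 × 179^0.1281 = 7.151 × 1.944 ≈ 13.9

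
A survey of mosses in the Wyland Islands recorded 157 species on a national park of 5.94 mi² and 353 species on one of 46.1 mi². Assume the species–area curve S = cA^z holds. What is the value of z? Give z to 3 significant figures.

Taking logs: ln S = ln c + z ln A, so z = (ln S₂ − ln S₁)/(ln A₂ − ln A₁).
z = ln(353/157) / ln(46.1/5.94) = ln(2.248) / ln(7.761) = 0.8102 / 2.0491 = 0.3954

0.395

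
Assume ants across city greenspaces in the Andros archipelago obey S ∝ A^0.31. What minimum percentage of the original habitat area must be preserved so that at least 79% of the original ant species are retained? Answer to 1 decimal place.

46.7%

Need (A_new/A_old)^0.31 = 0.79, so A_new/A_old = 0.79^(1/0.31) = 0.79^3.226
ln(A_new/A_old) = ln 0.79 / 0.31 = -0.2357 / 0.31 = -0.7604
A_new/A_old = e^-0.7604 ≈ 0.4675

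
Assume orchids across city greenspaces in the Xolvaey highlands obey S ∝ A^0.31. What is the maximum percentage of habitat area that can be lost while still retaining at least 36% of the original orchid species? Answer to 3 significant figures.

96.3%

Need (A_new/A_old)^0.31 = 0.36, so A_new/A_old = 0.36^(1/0.31) = 0.36^3.226
ln(A_new/A_old) = ln 0.36 / 0.31 = -1.0217 / 0.31 = -3.2956
A_new/A_old = e^-3.2956 ≈ 0.03704
Fraction that can be lost = 1 − 0.03704 = 0.963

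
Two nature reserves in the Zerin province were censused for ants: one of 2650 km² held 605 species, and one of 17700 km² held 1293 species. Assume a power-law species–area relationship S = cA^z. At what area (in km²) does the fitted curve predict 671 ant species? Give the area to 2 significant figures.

z = ln(1293/605) / ln(17700/2650) = 0.7595 / 1.8990 = 0.3999
c = 605 / 2650^0.3999 = 605 / 23.39 = 25.86
A = (671/25.86)^(1/0.3999) ⇒ ln A = ln(25.95)/0.3999 = 8.1412
A = e^8.1412 ≈ 3433 km²

3400 km²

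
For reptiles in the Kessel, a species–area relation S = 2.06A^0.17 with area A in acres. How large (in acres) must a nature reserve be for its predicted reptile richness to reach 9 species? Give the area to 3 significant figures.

5850 acres

9 = 2.06 × A^0.17  ⇒  A^0.17 = 9/2.06 = 4.369
ln A = ln(4.369) / 0.17 = 1.4745 / 0.17 = 8.6736
A = e^8.6736 ≈ 5847 acres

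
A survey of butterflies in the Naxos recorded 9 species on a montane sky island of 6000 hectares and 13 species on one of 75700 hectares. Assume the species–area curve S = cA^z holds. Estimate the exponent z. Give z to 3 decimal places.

0.145

Taking logs: ln S = ln c + z ln A, so z = (ln S₂ − ln S₁)/(ln A₂ − ln A₁).
z = ln(13/9) / ln(75700/6000) = ln(1.444) / ln(12.62) = 0.3677 / 2.5350 = 0.1451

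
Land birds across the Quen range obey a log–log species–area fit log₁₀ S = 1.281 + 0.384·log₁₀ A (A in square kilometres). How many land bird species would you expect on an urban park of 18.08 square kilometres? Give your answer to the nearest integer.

S = 19.1 × 18.08^0.384
ln S = ln 19.1 + 0.384 × ln 18.08 = 2.9496 + 0.384 × 2.8948 = 4.0612
S = e^4.0612 ≈ 58.04

58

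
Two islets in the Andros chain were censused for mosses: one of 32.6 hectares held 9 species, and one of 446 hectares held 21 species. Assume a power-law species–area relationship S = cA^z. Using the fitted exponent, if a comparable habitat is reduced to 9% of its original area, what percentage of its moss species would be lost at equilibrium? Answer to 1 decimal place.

54.2%

z = ln(21/9) / ln(446/32.6) = 0.8473 / 2.6160 = 0.3239
S_new/S_old = (A_new/A_old)^z = 0.09^0.3239 = exp(0.3239 × -2.4079) = 0.4584
Fraction lost = 1 − 0.4584 = 0.5416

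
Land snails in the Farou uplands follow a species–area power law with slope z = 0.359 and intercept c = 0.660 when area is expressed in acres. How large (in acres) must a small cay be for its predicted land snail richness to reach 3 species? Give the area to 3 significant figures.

3 = 0.66 × A^0.359  ⇒  A^0.359 = 3/0.66 = 4.545
ln A = ln(4.545) / 0.359 = 1.5141 / 0.359 = 4.2176
A = e^4.2176 ≈ 67.87 acres

67.9 acres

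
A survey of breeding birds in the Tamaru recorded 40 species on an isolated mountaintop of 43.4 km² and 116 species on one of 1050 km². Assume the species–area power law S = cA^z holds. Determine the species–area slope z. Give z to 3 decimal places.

Taking logs: ln S = ln c + z ln A, so z = (ln S₂ − ln S₁)/(ln A₂ − ln A₁).
z = ln(116/40) / ln(1050/43.4) = ln(2.9) / ln(24.19) = 1.0647 / 3.1861 = 0.3342

0.334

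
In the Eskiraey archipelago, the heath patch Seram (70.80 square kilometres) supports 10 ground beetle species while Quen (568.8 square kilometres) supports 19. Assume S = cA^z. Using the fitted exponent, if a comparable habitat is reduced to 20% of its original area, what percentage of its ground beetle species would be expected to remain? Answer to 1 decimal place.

z = ln(19/10) / ln(568.8/70.8) = 0.6419 / 2.0837 = 0.3080
S_new/S_old = (A_new/A_old)^z = 0.2^0.3080 = exp(0.3080 × -1.6094) = 0.6091

60.9%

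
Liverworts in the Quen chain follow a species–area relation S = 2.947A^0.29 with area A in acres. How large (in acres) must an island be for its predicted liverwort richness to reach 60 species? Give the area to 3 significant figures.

32600 acres

60 = 2.947 × A^0.29  ⇒  A^0.29 = 60/2.947 = 20.36
ln A = ln(20.36) / 0.29 = 3.0136 / 0.29 = 10.3916
A = e^10.3916 ≈ 32584 acres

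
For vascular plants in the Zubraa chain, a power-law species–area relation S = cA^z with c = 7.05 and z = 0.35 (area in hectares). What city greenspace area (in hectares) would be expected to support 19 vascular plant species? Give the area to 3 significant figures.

19 = 7.05 × A^0.35  ⇒  A^0.35 = 19/7.05 = 2.695
ln A = ln(2.695) / 0.35 = 0.9914 / 0.35 = 2.8326
A = e^2.8326 ≈ 16.99 hectares

17.0 hectares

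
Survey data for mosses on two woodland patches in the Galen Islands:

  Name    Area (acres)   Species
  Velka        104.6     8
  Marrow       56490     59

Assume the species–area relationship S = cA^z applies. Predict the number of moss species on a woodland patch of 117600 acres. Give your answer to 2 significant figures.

z = ln(59/8) / ln(56490/104.6) = 1.9981 / 6.2917 = 0.3176
c = 8 / 104.6^0.3176 = 8 / 4.379 = 1.827
S₃ = 1.827 × 117600^0.3176 = 1.827 × 40.76 ≈ 74.47

74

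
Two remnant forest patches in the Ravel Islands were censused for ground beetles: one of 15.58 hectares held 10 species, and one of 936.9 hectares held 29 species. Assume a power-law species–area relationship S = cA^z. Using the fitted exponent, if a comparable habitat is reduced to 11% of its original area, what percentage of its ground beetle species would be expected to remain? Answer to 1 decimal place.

56.3%

z = ln(29/10) / ln(936.9/15.58) = 1.0647 / 4.0966 = 0.2599
S_new/S_old = (A_new/A_old)^z = 0.11^0.2599 = exp(0.2599 × -2.2073) = 0.5635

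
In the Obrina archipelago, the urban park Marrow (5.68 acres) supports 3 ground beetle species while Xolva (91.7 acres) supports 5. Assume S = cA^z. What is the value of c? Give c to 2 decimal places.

z = ln(S₂/S₁) / ln(A₂/A₁) = ln(5/3) / ln(91.7/5.68) = 0.5108 / 2.7816 = 0.1836
c = S₁ / A₁^z = 3 / 5.68^0.1836 = 3 / 1.376 = 2.181

2.18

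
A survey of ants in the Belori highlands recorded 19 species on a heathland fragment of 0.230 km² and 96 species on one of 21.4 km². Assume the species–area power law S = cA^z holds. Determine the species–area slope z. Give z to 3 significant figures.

Taking logs: ln S = ln c + z ln A, so z = (ln S₂ − ln S₁)/(ln A₂ − ln A₁).
z = ln(96/19) / ln(21.4/0.23) = ln(5.053) / ln(93.04) = 1.6199 / 4.5331 = 0.3574

0.357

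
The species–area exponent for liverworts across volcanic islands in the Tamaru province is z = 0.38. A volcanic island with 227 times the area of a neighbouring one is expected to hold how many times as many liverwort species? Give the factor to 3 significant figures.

7.86

S₂/S₁ = (A₂/A₁)^z = 227^0.38
ln(S₂/S₁) = 0.38 × ln 227 = 0.38 × 5.4250 = 2.0615
S₂/S₁ = e^2.0615 ≈ 7.858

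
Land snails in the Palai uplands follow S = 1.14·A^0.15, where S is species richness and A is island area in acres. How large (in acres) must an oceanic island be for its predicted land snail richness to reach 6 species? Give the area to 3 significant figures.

64300 acres

6 = 1.14 × A^0.15  ⇒  A^0.15 = 6/1.14 = 5.263
ln A = ln(5.263) / 0.15 = 1.6607 / 0.15 = 11.0715
A = e^11.0715 ≈ 64315 acres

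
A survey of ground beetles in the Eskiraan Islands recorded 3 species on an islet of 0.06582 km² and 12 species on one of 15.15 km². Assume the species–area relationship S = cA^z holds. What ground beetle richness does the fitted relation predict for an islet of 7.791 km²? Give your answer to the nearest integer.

10

z = ln(12/3) / ln(15.15/0.06582) = 1.3863 / 5.4388 = 0.2549
c = 3 / 0.06582^0.2549 = 3 / 0.4998 = 6.002
S₃ = 6.002 × 7.791^0.2549 = 6.002 × 1.688 ≈ 10.13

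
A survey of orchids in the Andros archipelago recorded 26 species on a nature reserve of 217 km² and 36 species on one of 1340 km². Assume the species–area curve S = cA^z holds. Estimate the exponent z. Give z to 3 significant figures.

Taking logs: ln S = ln c + z ln A, so z = (ln S₂ − ln S₁)/(ln A₂ − ln A₁).
z = ln(36/26) / ln(1340/217) = ln(1.385) / ln(6.175) = 0.3254 / 1.8205 = 0.1788

0.179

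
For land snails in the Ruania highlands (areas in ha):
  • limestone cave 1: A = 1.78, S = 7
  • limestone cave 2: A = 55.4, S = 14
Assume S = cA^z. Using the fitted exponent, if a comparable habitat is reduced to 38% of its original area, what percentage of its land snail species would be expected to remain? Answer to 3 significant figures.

82.3%

z = ln(14/7) / ln(55.4/1.78) = 0.6931 / 3.4380 = 0.2016
S_new/S_old = (A_new/A_old)^z = 0.38^0.2016 = exp(0.2016 × -0.9676) = 0.8228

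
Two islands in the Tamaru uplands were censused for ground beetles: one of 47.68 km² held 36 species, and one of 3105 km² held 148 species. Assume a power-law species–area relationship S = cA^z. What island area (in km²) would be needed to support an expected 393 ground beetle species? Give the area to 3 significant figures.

55600 km²

z = ln(148/36) / ln(3105/47.68) = 1.4137 / 4.1763 = 0.3385
c = 36 / 47.68^0.3385 = 36 / 3.699 = 9.731
A = (393/9.731)^(1/0.3385) ⇒ ln A = ln(40.38)/0.3385 = 10.9258
A = e^10.9258 ≈ 55591 km²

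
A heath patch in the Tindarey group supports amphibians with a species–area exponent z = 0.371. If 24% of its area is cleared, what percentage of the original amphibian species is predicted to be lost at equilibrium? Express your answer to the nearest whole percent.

10%

S_new/S_old = (A_new/A_old)^z = 0.76^0.371
= exp(0.371 × ln 0.76) = exp(0.371 × -0.2744) = exp(-0.1018) ≈ 0.9032
Fraction lost = 1 − 0.9032 = 0.0968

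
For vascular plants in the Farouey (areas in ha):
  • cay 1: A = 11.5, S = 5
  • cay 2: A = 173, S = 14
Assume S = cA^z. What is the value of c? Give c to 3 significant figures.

1.98

z = ln(S₂/S₁) / ln(A₂/A₁) = ln(14/5) / ln(173/11.5) = 1.0296 / 2.7109 = 0.3798
c = S₁ / A₁^z = 5 / 11.5^0.3798 = 5 / 2.528 = 1.977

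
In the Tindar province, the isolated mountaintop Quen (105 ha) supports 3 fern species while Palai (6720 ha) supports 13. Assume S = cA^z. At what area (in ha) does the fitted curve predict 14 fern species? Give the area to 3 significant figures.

8290 ha

z = ln(13/3) / ln(6720/105) = 1.4663 / 4.1589 = 0.3526
c = 3 / 105^0.3526 = 3 / 5.16 = 0.5814
A = (14/0.5814)^(1/0.3526) ⇒ ln A = ln(24.08)/0.3526 = 9.0230
A = e^9.0230 ≈ 8292 ha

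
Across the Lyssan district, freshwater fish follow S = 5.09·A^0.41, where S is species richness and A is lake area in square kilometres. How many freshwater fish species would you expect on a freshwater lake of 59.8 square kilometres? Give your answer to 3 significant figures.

27.2

S = 5.09 × 59.8^0.41
ln S = ln 5.09 + 0.41 × ln 59.8 = 1.6273 + 0.41 × 4.0910 = 3.3046
S = e^3.3046 ≈ 27.24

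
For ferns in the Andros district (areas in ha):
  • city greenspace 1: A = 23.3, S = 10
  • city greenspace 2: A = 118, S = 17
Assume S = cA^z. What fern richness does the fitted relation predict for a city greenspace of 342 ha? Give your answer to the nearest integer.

z = ln(17/10) / ln(118/23.3) = 0.5306 / 1.6222 = 0.3271
c = 10 / 23.3^0.3271 = 10 / 2.801 = 3.571
S₃ = 3.571 × 342^0.3271 = 3.571 × 6.743 ≈ 24.08

24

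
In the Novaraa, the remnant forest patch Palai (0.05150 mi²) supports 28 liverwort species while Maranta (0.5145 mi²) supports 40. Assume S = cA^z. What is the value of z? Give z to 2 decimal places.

Taking logs: ln S = ln c + z ln A, so z = (ln S₂ − ln S₁)/(ln A₂ − ln A₁).
z = ln(40/28) / ln(0.5145/0.0515) = ln(1.429) / ln(9.99) = 0.3567 / 2.3016 = 0.1550

0.15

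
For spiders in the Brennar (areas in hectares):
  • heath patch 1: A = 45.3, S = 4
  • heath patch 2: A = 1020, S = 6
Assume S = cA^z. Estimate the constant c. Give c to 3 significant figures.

z = ln(S₂/S₁) / ln(A₂/A₁) = ln(6/4) / ln(1020/45.3) = 0.4055 / 3.1143 = 0.1302
c = S₁ / A₁^z = 4 / 45.3^0.1302 = 4 / 1.643 = 2.435

2.43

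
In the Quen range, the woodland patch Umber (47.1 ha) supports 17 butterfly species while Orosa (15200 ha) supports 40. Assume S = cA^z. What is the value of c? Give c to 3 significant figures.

z = ln(S₂/S₁) / ln(A₂/A₁) = ln(40/17) / ln(15200/47.1) = 0.8557 / 5.7768 = 0.1481
c = S₁ / A₁^z = 17 / 47.1^0.1481 = 17 / 1.769 = 9.608

9.61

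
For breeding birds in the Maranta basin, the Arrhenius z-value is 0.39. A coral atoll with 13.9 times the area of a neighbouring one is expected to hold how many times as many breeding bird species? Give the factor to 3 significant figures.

2.79

S₂/S₁ = (A₂/A₁)^z = 13.9^0.39
ln(S₂/S₁) = 0.39 × ln 13.9 = 0.39 × 2.6319 = 1.0264
S₂/S₁ = e^1.0264 ≈ 2.791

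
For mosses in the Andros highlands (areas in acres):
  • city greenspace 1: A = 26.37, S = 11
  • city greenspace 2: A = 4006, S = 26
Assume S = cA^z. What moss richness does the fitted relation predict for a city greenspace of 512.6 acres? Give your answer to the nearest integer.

z = ln(26/11) / ln(4006/26.37) = 0.8602 / 5.0233 = 0.1712
c = 11 / 26.37^0.1712 = 11 / 1.751 = 6.281
S₃ = 6.281 × 512.6^0.1712 = 6.281 × 2.911 ≈ 18.28

18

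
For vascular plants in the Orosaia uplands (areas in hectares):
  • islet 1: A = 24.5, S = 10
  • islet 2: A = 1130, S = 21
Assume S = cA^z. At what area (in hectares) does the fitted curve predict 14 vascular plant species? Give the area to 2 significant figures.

z = ln(21/10) / ln(1130/24.5) = 0.7419 / 3.8313 = 0.1937
c = 10 / 24.5^0.1937 = 10 / 1.858 = 5.383
A = (14/5.383)^(1/0.1937) ⇒ ln A = ln(2.601)/0.1937 = 4.9362
A = e^4.9362 ≈ 139.2 hectares

140 hectares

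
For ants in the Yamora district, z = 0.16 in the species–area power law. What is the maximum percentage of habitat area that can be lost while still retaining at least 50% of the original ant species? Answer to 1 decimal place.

Need (A_new/A_old)^0.16 = 0.5, so A_new/A_old = 0.5^(1/0.16) = 0.5^6.25
ln(A_new/A_old) = ln 0.5 / 0.16 = -0.6931 / 0.16 = -4.3322
A_new/A_old = e^-4.3322 ≈ 0.01314
Fraction that can be lost = 1 − 0.01314 = 0.9869

98.7%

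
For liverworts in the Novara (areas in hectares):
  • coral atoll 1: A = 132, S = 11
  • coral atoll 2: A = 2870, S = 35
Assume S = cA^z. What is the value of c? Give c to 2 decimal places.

1.76

z = ln(S₂/S₁) / ln(A₂/A₁) = ln(35/11) / ln(2870/132) = 1.1575 / 3.0793 = 0.3759
c = S₁ / A₁^z = 11 / 132^0.3759 = 11 / 6.267 = 1.755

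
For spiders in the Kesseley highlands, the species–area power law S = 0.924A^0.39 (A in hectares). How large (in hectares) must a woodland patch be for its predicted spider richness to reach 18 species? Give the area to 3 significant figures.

18 = 0.924 × A^0.39  ⇒  A^0.39 = 18/0.924 = 19.48
ln A = ln(19.48) / 0.39 = 2.9694 / 0.39 = 7.6139
A = e^7.6139 ≈ 2026 hectares

2030 hectares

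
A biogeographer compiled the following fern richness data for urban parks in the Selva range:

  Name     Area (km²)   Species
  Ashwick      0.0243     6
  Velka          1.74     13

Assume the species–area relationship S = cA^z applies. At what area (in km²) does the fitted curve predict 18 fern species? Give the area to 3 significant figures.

z = ln(13/6) / ln(1.74/0.0243) = 0.7732 / 4.2712 = 0.1810
c = 6 / 0.0243^0.1810 = 6 / 0.5102 = 11.76
A = (18/11.76)^(1/0.1810) ⇒ ln A = ln(1.531)/0.1810 = 2.3515
A = e^2.3515 ≈ 10.5 km²

10.5 km²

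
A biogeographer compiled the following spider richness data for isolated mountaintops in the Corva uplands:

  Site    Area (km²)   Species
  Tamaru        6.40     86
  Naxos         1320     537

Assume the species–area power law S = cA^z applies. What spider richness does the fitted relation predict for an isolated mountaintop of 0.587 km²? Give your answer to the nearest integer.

38

z = ln(537/86) / ln(1320/6.4) = 1.8317 / 5.3291 = 0.3437
c = 86 / 6.4^0.3437 = 86 / 1.893 = 45.44
S₃ = 45.44 × 0.587^0.3437 = 45.44 × 0.8327 ≈ 37.83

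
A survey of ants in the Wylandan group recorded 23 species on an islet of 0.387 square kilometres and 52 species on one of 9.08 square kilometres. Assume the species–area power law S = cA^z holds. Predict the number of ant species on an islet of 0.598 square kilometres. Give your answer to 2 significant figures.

z = ln(52/23) / ln(9.08/0.387) = 0.8157 / 3.1554 = 0.2585
c = 23 / 0.387^0.2585 = 23 / 0.7824 = 29.4
S₃ = 29.4 × 0.598^0.2585 = 29.4 × 0.8755 ≈ 25.74

26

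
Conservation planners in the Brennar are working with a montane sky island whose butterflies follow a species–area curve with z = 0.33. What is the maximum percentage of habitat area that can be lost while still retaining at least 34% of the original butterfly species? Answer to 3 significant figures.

Need (A_new/A_old)^0.33 = 0.34, so A_new/A_old = 0.34^(1/0.33) = 0.34^3.03
ln(A_new/A_old) = ln 0.34 / 0.33 = -1.0788 / 0.33 = -3.2691
A_new/A_old = e^-3.2691 ≈ 0.03804
Fraction that can be lost = 1 − 0.03804 = 0.962

96.2%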